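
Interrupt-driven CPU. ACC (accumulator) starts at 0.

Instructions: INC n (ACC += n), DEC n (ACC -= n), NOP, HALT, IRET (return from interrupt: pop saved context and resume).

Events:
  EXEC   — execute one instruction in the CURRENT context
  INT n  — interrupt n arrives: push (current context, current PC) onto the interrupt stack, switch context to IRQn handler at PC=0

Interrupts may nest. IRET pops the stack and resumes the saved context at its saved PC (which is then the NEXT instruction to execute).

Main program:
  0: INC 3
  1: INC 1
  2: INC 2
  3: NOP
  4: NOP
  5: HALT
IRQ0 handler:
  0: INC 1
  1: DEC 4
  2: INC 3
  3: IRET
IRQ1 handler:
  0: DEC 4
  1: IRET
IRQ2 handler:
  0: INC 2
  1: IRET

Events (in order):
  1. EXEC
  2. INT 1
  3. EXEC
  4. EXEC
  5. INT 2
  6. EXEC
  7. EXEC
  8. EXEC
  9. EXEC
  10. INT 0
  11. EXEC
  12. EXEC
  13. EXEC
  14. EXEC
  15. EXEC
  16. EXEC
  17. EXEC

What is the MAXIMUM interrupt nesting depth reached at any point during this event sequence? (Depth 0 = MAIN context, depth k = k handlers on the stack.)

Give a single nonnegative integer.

Answer: 1

Derivation:
Event 1 (EXEC): [MAIN] PC=0: INC 3 -> ACC=3 [depth=0]
Event 2 (INT 1): INT 1 arrives: push (MAIN, PC=1), enter IRQ1 at PC=0 (depth now 1) [depth=1]
Event 3 (EXEC): [IRQ1] PC=0: DEC 4 -> ACC=-1 [depth=1]
Event 4 (EXEC): [IRQ1] PC=1: IRET -> resume MAIN at PC=1 (depth now 0) [depth=0]
Event 5 (INT 2): INT 2 arrives: push (MAIN, PC=1), enter IRQ2 at PC=0 (depth now 1) [depth=1]
Event 6 (EXEC): [IRQ2] PC=0: INC 2 -> ACC=1 [depth=1]
Event 7 (EXEC): [IRQ2] PC=1: IRET -> resume MAIN at PC=1 (depth now 0) [depth=0]
Event 8 (EXEC): [MAIN] PC=1: INC 1 -> ACC=2 [depth=0]
Event 9 (EXEC): [MAIN] PC=2: INC 2 -> ACC=4 [depth=0]
Event 10 (INT 0): INT 0 arrives: push (MAIN, PC=3), enter IRQ0 at PC=0 (depth now 1) [depth=1]
Event 11 (EXEC): [IRQ0] PC=0: INC 1 -> ACC=5 [depth=1]
Event 12 (EXEC): [IRQ0] PC=1: DEC 4 -> ACC=1 [depth=1]
Event 13 (EXEC): [IRQ0] PC=2: INC 3 -> ACC=4 [depth=1]
Event 14 (EXEC): [IRQ0] PC=3: IRET -> resume MAIN at PC=3 (depth now 0) [depth=0]
Event 15 (EXEC): [MAIN] PC=3: NOP [depth=0]
Event 16 (EXEC): [MAIN] PC=4: NOP [depth=0]
Event 17 (EXEC): [MAIN] PC=5: HALT [depth=0]
Max depth observed: 1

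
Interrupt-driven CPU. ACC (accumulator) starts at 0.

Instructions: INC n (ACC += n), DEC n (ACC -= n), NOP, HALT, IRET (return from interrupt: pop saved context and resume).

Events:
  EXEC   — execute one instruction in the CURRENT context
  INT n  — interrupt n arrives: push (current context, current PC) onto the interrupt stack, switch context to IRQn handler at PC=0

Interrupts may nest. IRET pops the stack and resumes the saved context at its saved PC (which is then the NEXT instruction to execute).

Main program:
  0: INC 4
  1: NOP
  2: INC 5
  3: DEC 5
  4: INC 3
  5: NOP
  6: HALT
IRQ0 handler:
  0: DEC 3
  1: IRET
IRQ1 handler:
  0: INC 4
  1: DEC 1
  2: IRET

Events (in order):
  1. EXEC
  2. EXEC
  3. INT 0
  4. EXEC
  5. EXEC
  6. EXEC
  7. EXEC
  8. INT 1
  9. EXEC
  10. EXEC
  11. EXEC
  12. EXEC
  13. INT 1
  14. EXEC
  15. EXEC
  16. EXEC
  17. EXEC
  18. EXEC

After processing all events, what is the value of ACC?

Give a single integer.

Answer: 10

Derivation:
Event 1 (EXEC): [MAIN] PC=0: INC 4 -> ACC=4
Event 2 (EXEC): [MAIN] PC=1: NOP
Event 3 (INT 0): INT 0 arrives: push (MAIN, PC=2), enter IRQ0 at PC=0 (depth now 1)
Event 4 (EXEC): [IRQ0] PC=0: DEC 3 -> ACC=1
Event 5 (EXEC): [IRQ0] PC=1: IRET -> resume MAIN at PC=2 (depth now 0)
Event 6 (EXEC): [MAIN] PC=2: INC 5 -> ACC=6
Event 7 (EXEC): [MAIN] PC=3: DEC 5 -> ACC=1
Event 8 (INT 1): INT 1 arrives: push (MAIN, PC=4), enter IRQ1 at PC=0 (depth now 1)
Event 9 (EXEC): [IRQ1] PC=0: INC 4 -> ACC=5
Event 10 (EXEC): [IRQ1] PC=1: DEC 1 -> ACC=4
Event 11 (EXEC): [IRQ1] PC=2: IRET -> resume MAIN at PC=4 (depth now 0)
Event 12 (EXEC): [MAIN] PC=4: INC 3 -> ACC=7
Event 13 (INT 1): INT 1 arrives: push (MAIN, PC=5), enter IRQ1 at PC=0 (depth now 1)
Event 14 (EXEC): [IRQ1] PC=0: INC 4 -> ACC=11
Event 15 (EXEC): [IRQ1] PC=1: DEC 1 -> ACC=10
Event 16 (EXEC): [IRQ1] PC=2: IRET -> resume MAIN at PC=5 (depth now 0)
Event 17 (EXEC): [MAIN] PC=5: NOP
Event 18 (EXEC): [MAIN] PC=6: HALT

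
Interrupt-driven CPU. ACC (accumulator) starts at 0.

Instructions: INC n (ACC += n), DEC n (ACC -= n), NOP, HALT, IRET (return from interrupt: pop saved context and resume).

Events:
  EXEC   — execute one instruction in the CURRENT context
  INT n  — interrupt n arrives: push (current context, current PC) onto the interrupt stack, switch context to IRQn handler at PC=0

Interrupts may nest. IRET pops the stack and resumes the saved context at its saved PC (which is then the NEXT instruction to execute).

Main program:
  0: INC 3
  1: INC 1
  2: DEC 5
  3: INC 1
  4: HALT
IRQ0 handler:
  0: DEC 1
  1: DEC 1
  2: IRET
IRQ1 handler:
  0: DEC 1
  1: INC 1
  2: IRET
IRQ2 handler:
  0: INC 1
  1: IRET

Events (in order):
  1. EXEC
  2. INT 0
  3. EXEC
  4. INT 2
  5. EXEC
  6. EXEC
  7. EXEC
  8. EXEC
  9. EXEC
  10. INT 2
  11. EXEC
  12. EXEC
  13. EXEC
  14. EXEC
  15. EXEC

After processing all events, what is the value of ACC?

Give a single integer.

Event 1 (EXEC): [MAIN] PC=0: INC 3 -> ACC=3
Event 2 (INT 0): INT 0 arrives: push (MAIN, PC=1), enter IRQ0 at PC=0 (depth now 1)
Event 3 (EXEC): [IRQ0] PC=0: DEC 1 -> ACC=2
Event 4 (INT 2): INT 2 arrives: push (IRQ0, PC=1), enter IRQ2 at PC=0 (depth now 2)
Event 5 (EXEC): [IRQ2] PC=0: INC 1 -> ACC=3
Event 6 (EXEC): [IRQ2] PC=1: IRET -> resume IRQ0 at PC=1 (depth now 1)
Event 7 (EXEC): [IRQ0] PC=1: DEC 1 -> ACC=2
Event 8 (EXEC): [IRQ0] PC=2: IRET -> resume MAIN at PC=1 (depth now 0)
Event 9 (EXEC): [MAIN] PC=1: INC 1 -> ACC=3
Event 10 (INT 2): INT 2 arrives: push (MAIN, PC=2), enter IRQ2 at PC=0 (depth now 1)
Event 11 (EXEC): [IRQ2] PC=0: INC 1 -> ACC=4
Event 12 (EXEC): [IRQ2] PC=1: IRET -> resume MAIN at PC=2 (depth now 0)
Event 13 (EXEC): [MAIN] PC=2: DEC 5 -> ACC=-1
Event 14 (EXEC): [MAIN] PC=3: INC 1 -> ACC=0
Event 15 (EXEC): [MAIN] PC=4: HALT

Answer: 0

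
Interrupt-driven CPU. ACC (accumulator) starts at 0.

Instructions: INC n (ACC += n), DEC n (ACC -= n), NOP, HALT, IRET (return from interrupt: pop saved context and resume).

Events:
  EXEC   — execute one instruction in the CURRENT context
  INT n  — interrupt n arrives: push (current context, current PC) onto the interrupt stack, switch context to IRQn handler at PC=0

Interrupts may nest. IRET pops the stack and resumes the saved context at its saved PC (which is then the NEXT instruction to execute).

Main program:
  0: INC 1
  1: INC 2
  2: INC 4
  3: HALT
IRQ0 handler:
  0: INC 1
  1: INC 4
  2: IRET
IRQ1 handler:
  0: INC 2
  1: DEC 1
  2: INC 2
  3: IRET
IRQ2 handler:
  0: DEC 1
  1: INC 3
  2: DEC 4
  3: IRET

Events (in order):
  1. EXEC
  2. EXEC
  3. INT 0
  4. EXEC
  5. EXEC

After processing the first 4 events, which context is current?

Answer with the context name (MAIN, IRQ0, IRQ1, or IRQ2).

Answer: IRQ0

Derivation:
Event 1 (EXEC): [MAIN] PC=0: INC 1 -> ACC=1
Event 2 (EXEC): [MAIN] PC=1: INC 2 -> ACC=3
Event 3 (INT 0): INT 0 arrives: push (MAIN, PC=2), enter IRQ0 at PC=0 (depth now 1)
Event 4 (EXEC): [IRQ0] PC=0: INC 1 -> ACC=4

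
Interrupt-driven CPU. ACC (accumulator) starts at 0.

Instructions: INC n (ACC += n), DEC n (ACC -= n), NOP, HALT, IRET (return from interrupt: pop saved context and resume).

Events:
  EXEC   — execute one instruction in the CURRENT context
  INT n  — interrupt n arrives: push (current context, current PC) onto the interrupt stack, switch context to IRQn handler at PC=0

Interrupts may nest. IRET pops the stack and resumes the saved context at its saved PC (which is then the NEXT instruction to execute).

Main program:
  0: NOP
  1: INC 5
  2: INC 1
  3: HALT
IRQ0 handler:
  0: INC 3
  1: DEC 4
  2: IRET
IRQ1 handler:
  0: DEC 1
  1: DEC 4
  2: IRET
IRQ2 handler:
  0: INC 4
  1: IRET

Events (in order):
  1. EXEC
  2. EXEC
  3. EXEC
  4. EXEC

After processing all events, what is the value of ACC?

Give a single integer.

Answer: 6

Derivation:
Event 1 (EXEC): [MAIN] PC=0: NOP
Event 2 (EXEC): [MAIN] PC=1: INC 5 -> ACC=5
Event 3 (EXEC): [MAIN] PC=2: INC 1 -> ACC=6
Event 4 (EXEC): [MAIN] PC=3: HALT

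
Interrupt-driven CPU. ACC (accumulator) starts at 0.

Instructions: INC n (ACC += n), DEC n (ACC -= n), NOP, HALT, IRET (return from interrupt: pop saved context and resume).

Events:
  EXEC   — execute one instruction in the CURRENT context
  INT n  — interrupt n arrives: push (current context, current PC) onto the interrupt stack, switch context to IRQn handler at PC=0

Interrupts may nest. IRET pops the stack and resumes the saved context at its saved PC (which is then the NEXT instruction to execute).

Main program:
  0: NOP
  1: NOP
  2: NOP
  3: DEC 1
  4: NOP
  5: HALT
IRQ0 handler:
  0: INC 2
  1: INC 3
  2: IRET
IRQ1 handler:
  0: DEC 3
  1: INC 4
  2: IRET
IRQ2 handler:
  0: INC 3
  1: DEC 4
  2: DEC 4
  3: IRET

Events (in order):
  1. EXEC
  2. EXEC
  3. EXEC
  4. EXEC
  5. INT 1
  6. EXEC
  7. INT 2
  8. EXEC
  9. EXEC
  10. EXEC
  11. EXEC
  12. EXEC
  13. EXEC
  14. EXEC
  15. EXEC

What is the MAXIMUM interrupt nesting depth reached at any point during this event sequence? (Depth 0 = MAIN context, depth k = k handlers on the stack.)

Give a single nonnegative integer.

Answer: 2

Derivation:
Event 1 (EXEC): [MAIN] PC=0: NOP [depth=0]
Event 2 (EXEC): [MAIN] PC=1: NOP [depth=0]
Event 3 (EXEC): [MAIN] PC=2: NOP [depth=0]
Event 4 (EXEC): [MAIN] PC=3: DEC 1 -> ACC=-1 [depth=0]
Event 5 (INT 1): INT 1 arrives: push (MAIN, PC=4), enter IRQ1 at PC=0 (depth now 1) [depth=1]
Event 6 (EXEC): [IRQ1] PC=0: DEC 3 -> ACC=-4 [depth=1]
Event 7 (INT 2): INT 2 arrives: push (IRQ1, PC=1), enter IRQ2 at PC=0 (depth now 2) [depth=2]
Event 8 (EXEC): [IRQ2] PC=0: INC 3 -> ACC=-1 [depth=2]
Event 9 (EXEC): [IRQ2] PC=1: DEC 4 -> ACC=-5 [depth=2]
Event 10 (EXEC): [IRQ2] PC=2: DEC 4 -> ACC=-9 [depth=2]
Event 11 (EXEC): [IRQ2] PC=3: IRET -> resume IRQ1 at PC=1 (depth now 1) [depth=1]
Event 12 (EXEC): [IRQ1] PC=1: INC 4 -> ACC=-5 [depth=1]
Event 13 (EXEC): [IRQ1] PC=2: IRET -> resume MAIN at PC=4 (depth now 0) [depth=0]
Event 14 (EXEC): [MAIN] PC=4: NOP [depth=0]
Event 15 (EXEC): [MAIN] PC=5: HALT [depth=0]
Max depth observed: 2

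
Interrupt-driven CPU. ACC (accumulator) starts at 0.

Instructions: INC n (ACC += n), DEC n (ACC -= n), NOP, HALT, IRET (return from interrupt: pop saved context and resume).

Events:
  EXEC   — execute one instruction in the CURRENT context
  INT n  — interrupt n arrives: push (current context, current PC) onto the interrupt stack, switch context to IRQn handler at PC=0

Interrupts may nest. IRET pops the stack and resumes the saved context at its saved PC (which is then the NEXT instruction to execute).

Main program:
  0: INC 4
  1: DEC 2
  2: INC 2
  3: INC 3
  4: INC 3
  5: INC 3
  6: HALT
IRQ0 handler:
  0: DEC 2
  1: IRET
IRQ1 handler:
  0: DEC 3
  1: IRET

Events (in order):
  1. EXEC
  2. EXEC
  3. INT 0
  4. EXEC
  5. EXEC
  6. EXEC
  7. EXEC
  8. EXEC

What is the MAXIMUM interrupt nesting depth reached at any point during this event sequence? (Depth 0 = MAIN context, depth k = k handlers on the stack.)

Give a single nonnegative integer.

Event 1 (EXEC): [MAIN] PC=0: INC 4 -> ACC=4 [depth=0]
Event 2 (EXEC): [MAIN] PC=1: DEC 2 -> ACC=2 [depth=0]
Event 3 (INT 0): INT 0 arrives: push (MAIN, PC=2), enter IRQ0 at PC=0 (depth now 1) [depth=1]
Event 4 (EXEC): [IRQ0] PC=0: DEC 2 -> ACC=0 [depth=1]
Event 5 (EXEC): [IRQ0] PC=1: IRET -> resume MAIN at PC=2 (depth now 0) [depth=0]
Event 6 (EXEC): [MAIN] PC=2: INC 2 -> ACC=2 [depth=0]
Event 7 (EXEC): [MAIN] PC=3: INC 3 -> ACC=5 [depth=0]
Event 8 (EXEC): [MAIN] PC=4: INC 3 -> ACC=8 [depth=0]
Max depth observed: 1

Answer: 1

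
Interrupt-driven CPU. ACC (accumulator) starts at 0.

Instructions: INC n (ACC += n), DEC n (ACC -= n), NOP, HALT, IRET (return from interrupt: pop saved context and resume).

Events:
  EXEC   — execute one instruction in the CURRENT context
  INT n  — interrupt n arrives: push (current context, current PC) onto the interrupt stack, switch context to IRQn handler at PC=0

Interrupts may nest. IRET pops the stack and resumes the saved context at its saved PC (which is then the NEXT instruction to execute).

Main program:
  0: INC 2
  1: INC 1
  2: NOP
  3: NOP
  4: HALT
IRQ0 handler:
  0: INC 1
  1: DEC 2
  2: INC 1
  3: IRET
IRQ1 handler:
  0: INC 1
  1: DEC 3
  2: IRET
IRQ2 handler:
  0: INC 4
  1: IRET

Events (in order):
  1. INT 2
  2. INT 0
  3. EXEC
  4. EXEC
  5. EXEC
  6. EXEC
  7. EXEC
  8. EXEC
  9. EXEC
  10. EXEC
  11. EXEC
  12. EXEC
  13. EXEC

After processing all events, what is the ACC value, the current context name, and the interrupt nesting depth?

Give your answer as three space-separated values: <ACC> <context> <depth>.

Event 1 (INT 2): INT 2 arrives: push (MAIN, PC=0), enter IRQ2 at PC=0 (depth now 1)
Event 2 (INT 0): INT 0 arrives: push (IRQ2, PC=0), enter IRQ0 at PC=0 (depth now 2)
Event 3 (EXEC): [IRQ0] PC=0: INC 1 -> ACC=1
Event 4 (EXEC): [IRQ0] PC=1: DEC 2 -> ACC=-1
Event 5 (EXEC): [IRQ0] PC=2: INC 1 -> ACC=0
Event 6 (EXEC): [IRQ0] PC=3: IRET -> resume IRQ2 at PC=0 (depth now 1)
Event 7 (EXEC): [IRQ2] PC=0: INC 4 -> ACC=4
Event 8 (EXEC): [IRQ2] PC=1: IRET -> resume MAIN at PC=0 (depth now 0)
Event 9 (EXEC): [MAIN] PC=0: INC 2 -> ACC=6
Event 10 (EXEC): [MAIN] PC=1: INC 1 -> ACC=7
Event 11 (EXEC): [MAIN] PC=2: NOP
Event 12 (EXEC): [MAIN] PC=3: NOP
Event 13 (EXEC): [MAIN] PC=4: HALT

Answer: 7 MAIN 0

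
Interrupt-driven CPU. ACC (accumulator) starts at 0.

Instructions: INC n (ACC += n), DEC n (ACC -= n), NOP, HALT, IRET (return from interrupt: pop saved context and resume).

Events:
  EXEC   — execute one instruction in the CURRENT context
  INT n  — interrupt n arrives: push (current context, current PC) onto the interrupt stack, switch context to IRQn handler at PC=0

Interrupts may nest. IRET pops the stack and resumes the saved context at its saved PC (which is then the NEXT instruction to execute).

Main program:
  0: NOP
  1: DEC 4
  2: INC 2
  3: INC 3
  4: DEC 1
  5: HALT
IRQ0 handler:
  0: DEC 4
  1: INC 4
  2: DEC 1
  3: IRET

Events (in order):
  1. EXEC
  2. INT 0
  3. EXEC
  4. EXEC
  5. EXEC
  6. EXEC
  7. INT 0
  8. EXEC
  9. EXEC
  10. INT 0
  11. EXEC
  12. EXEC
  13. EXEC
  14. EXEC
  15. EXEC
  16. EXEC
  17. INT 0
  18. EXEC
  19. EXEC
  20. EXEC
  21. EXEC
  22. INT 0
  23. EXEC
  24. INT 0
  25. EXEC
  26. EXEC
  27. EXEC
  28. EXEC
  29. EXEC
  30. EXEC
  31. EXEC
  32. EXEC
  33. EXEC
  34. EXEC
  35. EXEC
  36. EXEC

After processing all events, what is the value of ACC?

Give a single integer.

Event 1 (EXEC): [MAIN] PC=0: NOP
Event 2 (INT 0): INT 0 arrives: push (MAIN, PC=1), enter IRQ0 at PC=0 (depth now 1)
Event 3 (EXEC): [IRQ0] PC=0: DEC 4 -> ACC=-4
Event 4 (EXEC): [IRQ0] PC=1: INC 4 -> ACC=0
Event 5 (EXEC): [IRQ0] PC=2: DEC 1 -> ACC=-1
Event 6 (EXEC): [IRQ0] PC=3: IRET -> resume MAIN at PC=1 (depth now 0)
Event 7 (INT 0): INT 0 arrives: push (MAIN, PC=1), enter IRQ0 at PC=0 (depth now 1)
Event 8 (EXEC): [IRQ0] PC=0: DEC 4 -> ACC=-5
Event 9 (EXEC): [IRQ0] PC=1: INC 4 -> ACC=-1
Event 10 (INT 0): INT 0 arrives: push (IRQ0, PC=2), enter IRQ0 at PC=0 (depth now 2)
Event 11 (EXEC): [IRQ0] PC=0: DEC 4 -> ACC=-5
Event 12 (EXEC): [IRQ0] PC=1: INC 4 -> ACC=-1
Event 13 (EXEC): [IRQ0] PC=2: DEC 1 -> ACC=-2
Event 14 (EXEC): [IRQ0] PC=3: IRET -> resume IRQ0 at PC=2 (depth now 1)
Event 15 (EXEC): [IRQ0] PC=2: DEC 1 -> ACC=-3
Event 16 (EXEC): [IRQ0] PC=3: IRET -> resume MAIN at PC=1 (depth now 0)
Event 17 (INT 0): INT 0 arrives: push (MAIN, PC=1), enter IRQ0 at PC=0 (depth now 1)
Event 18 (EXEC): [IRQ0] PC=0: DEC 4 -> ACC=-7
Event 19 (EXEC): [IRQ0] PC=1: INC 4 -> ACC=-3
Event 20 (EXEC): [IRQ0] PC=2: DEC 1 -> ACC=-4
Event 21 (EXEC): [IRQ0] PC=3: IRET -> resume MAIN at PC=1 (depth now 0)
Event 22 (INT 0): INT 0 arrives: push (MAIN, PC=1), enter IRQ0 at PC=0 (depth now 1)
Event 23 (EXEC): [IRQ0] PC=0: DEC 4 -> ACC=-8
Event 24 (INT 0): INT 0 arrives: push (IRQ0, PC=1), enter IRQ0 at PC=0 (depth now 2)
Event 25 (EXEC): [IRQ0] PC=0: DEC 4 -> ACC=-12
Event 26 (EXEC): [IRQ0] PC=1: INC 4 -> ACC=-8
Event 27 (EXEC): [IRQ0] PC=2: DEC 1 -> ACC=-9
Event 28 (EXEC): [IRQ0] PC=3: IRET -> resume IRQ0 at PC=1 (depth now 1)
Event 29 (EXEC): [IRQ0] PC=1: INC 4 -> ACC=-5
Event 30 (EXEC): [IRQ0] PC=2: DEC 1 -> ACC=-6
Event 31 (EXEC): [IRQ0] PC=3: IRET -> resume MAIN at PC=1 (depth now 0)
Event 32 (EXEC): [MAIN] PC=1: DEC 4 -> ACC=-10
Event 33 (EXEC): [MAIN] PC=2: INC 2 -> ACC=-8
Event 34 (EXEC): [MAIN] PC=3: INC 3 -> ACC=-5
Event 35 (EXEC): [MAIN] PC=4: DEC 1 -> ACC=-6
Event 36 (EXEC): [MAIN] PC=5: HALT

Answer: -6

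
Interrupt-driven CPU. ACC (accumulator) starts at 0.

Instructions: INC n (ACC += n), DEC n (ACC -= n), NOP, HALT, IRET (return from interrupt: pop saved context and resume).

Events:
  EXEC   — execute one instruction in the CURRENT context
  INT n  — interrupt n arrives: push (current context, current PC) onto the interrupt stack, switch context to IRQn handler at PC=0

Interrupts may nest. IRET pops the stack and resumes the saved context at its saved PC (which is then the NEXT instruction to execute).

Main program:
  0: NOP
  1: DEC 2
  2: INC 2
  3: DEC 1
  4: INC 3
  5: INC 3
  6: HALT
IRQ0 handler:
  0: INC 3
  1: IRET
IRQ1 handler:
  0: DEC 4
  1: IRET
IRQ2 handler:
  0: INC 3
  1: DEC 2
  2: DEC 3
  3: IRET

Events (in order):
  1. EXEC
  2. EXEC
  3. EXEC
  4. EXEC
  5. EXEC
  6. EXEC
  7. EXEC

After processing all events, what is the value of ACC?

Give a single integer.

Answer: 5

Derivation:
Event 1 (EXEC): [MAIN] PC=0: NOP
Event 2 (EXEC): [MAIN] PC=1: DEC 2 -> ACC=-2
Event 3 (EXEC): [MAIN] PC=2: INC 2 -> ACC=0
Event 4 (EXEC): [MAIN] PC=3: DEC 1 -> ACC=-1
Event 5 (EXEC): [MAIN] PC=4: INC 3 -> ACC=2
Event 6 (EXEC): [MAIN] PC=5: INC 3 -> ACC=5
Event 7 (EXEC): [MAIN] PC=6: HALT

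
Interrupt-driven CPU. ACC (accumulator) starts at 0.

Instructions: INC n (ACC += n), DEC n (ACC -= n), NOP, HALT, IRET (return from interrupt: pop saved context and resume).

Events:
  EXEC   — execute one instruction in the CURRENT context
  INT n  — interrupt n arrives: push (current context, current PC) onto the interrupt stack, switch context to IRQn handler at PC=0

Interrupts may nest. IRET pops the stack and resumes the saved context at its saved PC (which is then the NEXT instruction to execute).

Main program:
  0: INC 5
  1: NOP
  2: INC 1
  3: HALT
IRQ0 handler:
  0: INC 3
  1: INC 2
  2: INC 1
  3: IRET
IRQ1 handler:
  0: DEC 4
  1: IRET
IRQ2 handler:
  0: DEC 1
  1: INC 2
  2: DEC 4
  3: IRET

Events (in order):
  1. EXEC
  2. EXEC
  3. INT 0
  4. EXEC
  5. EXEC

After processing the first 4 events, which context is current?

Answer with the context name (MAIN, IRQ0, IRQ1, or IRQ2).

Answer: IRQ0

Derivation:
Event 1 (EXEC): [MAIN] PC=0: INC 5 -> ACC=5
Event 2 (EXEC): [MAIN] PC=1: NOP
Event 3 (INT 0): INT 0 arrives: push (MAIN, PC=2), enter IRQ0 at PC=0 (depth now 1)
Event 4 (EXEC): [IRQ0] PC=0: INC 3 -> ACC=8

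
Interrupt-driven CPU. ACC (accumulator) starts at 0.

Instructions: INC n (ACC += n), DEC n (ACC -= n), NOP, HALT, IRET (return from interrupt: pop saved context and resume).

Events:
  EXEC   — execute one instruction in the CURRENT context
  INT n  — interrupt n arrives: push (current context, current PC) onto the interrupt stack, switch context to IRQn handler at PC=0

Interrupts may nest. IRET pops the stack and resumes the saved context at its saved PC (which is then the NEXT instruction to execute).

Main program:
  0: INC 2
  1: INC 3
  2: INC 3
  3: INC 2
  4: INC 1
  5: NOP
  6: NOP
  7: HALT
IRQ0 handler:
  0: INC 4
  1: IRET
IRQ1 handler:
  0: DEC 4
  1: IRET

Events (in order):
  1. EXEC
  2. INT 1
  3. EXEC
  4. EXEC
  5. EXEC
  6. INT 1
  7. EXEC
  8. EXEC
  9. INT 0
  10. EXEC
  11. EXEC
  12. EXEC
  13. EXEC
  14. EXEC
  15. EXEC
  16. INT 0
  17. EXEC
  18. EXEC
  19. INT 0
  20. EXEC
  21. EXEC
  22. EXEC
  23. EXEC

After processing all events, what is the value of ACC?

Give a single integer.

Answer: 15

Derivation:
Event 1 (EXEC): [MAIN] PC=0: INC 2 -> ACC=2
Event 2 (INT 1): INT 1 arrives: push (MAIN, PC=1), enter IRQ1 at PC=0 (depth now 1)
Event 3 (EXEC): [IRQ1] PC=0: DEC 4 -> ACC=-2
Event 4 (EXEC): [IRQ1] PC=1: IRET -> resume MAIN at PC=1 (depth now 0)
Event 5 (EXEC): [MAIN] PC=1: INC 3 -> ACC=1
Event 6 (INT 1): INT 1 arrives: push (MAIN, PC=2), enter IRQ1 at PC=0 (depth now 1)
Event 7 (EXEC): [IRQ1] PC=0: DEC 4 -> ACC=-3
Event 8 (EXEC): [IRQ1] PC=1: IRET -> resume MAIN at PC=2 (depth now 0)
Event 9 (INT 0): INT 0 arrives: push (MAIN, PC=2), enter IRQ0 at PC=0 (depth now 1)
Event 10 (EXEC): [IRQ0] PC=0: INC 4 -> ACC=1
Event 11 (EXEC): [IRQ0] PC=1: IRET -> resume MAIN at PC=2 (depth now 0)
Event 12 (EXEC): [MAIN] PC=2: INC 3 -> ACC=4
Event 13 (EXEC): [MAIN] PC=3: INC 2 -> ACC=6
Event 14 (EXEC): [MAIN] PC=4: INC 1 -> ACC=7
Event 15 (EXEC): [MAIN] PC=5: NOP
Event 16 (INT 0): INT 0 arrives: push (MAIN, PC=6), enter IRQ0 at PC=0 (depth now 1)
Event 17 (EXEC): [IRQ0] PC=0: INC 4 -> ACC=11
Event 18 (EXEC): [IRQ0] PC=1: IRET -> resume MAIN at PC=6 (depth now 0)
Event 19 (INT 0): INT 0 arrives: push (MAIN, PC=6), enter IRQ0 at PC=0 (depth now 1)
Event 20 (EXEC): [IRQ0] PC=0: INC 4 -> ACC=15
Event 21 (EXEC): [IRQ0] PC=1: IRET -> resume MAIN at PC=6 (depth now 0)
Event 22 (EXEC): [MAIN] PC=6: NOP
Event 23 (EXEC): [MAIN] PC=7: HALT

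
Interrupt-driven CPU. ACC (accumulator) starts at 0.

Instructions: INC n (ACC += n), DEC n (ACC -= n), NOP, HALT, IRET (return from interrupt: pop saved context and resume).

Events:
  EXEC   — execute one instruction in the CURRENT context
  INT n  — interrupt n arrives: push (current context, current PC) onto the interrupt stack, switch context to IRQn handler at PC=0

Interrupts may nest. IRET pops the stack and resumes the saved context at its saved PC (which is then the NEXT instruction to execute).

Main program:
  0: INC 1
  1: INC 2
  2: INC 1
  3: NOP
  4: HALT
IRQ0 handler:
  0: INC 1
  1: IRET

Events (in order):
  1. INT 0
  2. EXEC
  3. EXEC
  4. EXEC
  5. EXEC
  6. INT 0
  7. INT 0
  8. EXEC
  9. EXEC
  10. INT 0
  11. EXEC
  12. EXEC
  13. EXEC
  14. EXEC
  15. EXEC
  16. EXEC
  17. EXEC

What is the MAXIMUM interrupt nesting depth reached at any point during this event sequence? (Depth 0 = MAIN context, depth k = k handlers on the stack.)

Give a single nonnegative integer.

Event 1 (INT 0): INT 0 arrives: push (MAIN, PC=0), enter IRQ0 at PC=0 (depth now 1) [depth=1]
Event 2 (EXEC): [IRQ0] PC=0: INC 1 -> ACC=1 [depth=1]
Event 3 (EXEC): [IRQ0] PC=1: IRET -> resume MAIN at PC=0 (depth now 0) [depth=0]
Event 4 (EXEC): [MAIN] PC=0: INC 1 -> ACC=2 [depth=0]
Event 5 (EXEC): [MAIN] PC=1: INC 2 -> ACC=4 [depth=0]
Event 6 (INT 0): INT 0 arrives: push (MAIN, PC=2), enter IRQ0 at PC=0 (depth now 1) [depth=1]
Event 7 (INT 0): INT 0 arrives: push (IRQ0, PC=0), enter IRQ0 at PC=0 (depth now 2) [depth=2]
Event 8 (EXEC): [IRQ0] PC=0: INC 1 -> ACC=5 [depth=2]
Event 9 (EXEC): [IRQ0] PC=1: IRET -> resume IRQ0 at PC=0 (depth now 1) [depth=1]
Event 10 (INT 0): INT 0 arrives: push (IRQ0, PC=0), enter IRQ0 at PC=0 (depth now 2) [depth=2]
Event 11 (EXEC): [IRQ0] PC=0: INC 1 -> ACC=6 [depth=2]
Event 12 (EXEC): [IRQ0] PC=1: IRET -> resume IRQ0 at PC=0 (depth now 1) [depth=1]
Event 13 (EXEC): [IRQ0] PC=0: INC 1 -> ACC=7 [depth=1]
Event 14 (EXEC): [IRQ0] PC=1: IRET -> resume MAIN at PC=2 (depth now 0) [depth=0]
Event 15 (EXEC): [MAIN] PC=2: INC 1 -> ACC=8 [depth=0]
Event 16 (EXEC): [MAIN] PC=3: NOP [depth=0]
Event 17 (EXEC): [MAIN] PC=4: HALT [depth=0]
Max depth observed: 2

Answer: 2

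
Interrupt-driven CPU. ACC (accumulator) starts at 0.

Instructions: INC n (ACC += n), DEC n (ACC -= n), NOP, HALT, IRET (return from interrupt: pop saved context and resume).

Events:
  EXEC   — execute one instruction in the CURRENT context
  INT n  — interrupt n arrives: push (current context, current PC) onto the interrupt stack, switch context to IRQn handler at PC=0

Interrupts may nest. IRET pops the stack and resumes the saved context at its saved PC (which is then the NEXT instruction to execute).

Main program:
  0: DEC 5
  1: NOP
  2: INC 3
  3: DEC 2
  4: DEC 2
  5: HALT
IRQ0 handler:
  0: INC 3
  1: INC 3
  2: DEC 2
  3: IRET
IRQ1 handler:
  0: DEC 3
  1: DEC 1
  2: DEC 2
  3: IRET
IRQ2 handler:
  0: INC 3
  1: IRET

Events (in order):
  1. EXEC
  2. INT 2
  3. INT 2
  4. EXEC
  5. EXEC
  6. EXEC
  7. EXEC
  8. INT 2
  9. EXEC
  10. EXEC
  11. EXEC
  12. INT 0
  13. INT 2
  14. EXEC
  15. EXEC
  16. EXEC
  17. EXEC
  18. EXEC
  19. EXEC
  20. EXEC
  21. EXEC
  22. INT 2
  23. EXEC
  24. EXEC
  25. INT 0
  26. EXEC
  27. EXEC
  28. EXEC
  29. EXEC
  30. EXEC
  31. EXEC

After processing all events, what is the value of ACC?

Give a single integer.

Answer: 17

Derivation:
Event 1 (EXEC): [MAIN] PC=0: DEC 5 -> ACC=-5
Event 2 (INT 2): INT 2 arrives: push (MAIN, PC=1), enter IRQ2 at PC=0 (depth now 1)
Event 3 (INT 2): INT 2 arrives: push (IRQ2, PC=0), enter IRQ2 at PC=0 (depth now 2)
Event 4 (EXEC): [IRQ2] PC=0: INC 3 -> ACC=-2
Event 5 (EXEC): [IRQ2] PC=1: IRET -> resume IRQ2 at PC=0 (depth now 1)
Event 6 (EXEC): [IRQ2] PC=0: INC 3 -> ACC=1
Event 7 (EXEC): [IRQ2] PC=1: IRET -> resume MAIN at PC=1 (depth now 0)
Event 8 (INT 2): INT 2 arrives: push (MAIN, PC=1), enter IRQ2 at PC=0 (depth now 1)
Event 9 (EXEC): [IRQ2] PC=0: INC 3 -> ACC=4
Event 10 (EXEC): [IRQ2] PC=1: IRET -> resume MAIN at PC=1 (depth now 0)
Event 11 (EXEC): [MAIN] PC=1: NOP
Event 12 (INT 0): INT 0 arrives: push (MAIN, PC=2), enter IRQ0 at PC=0 (depth now 1)
Event 13 (INT 2): INT 2 arrives: push (IRQ0, PC=0), enter IRQ2 at PC=0 (depth now 2)
Event 14 (EXEC): [IRQ2] PC=0: INC 3 -> ACC=7
Event 15 (EXEC): [IRQ2] PC=1: IRET -> resume IRQ0 at PC=0 (depth now 1)
Event 16 (EXEC): [IRQ0] PC=0: INC 3 -> ACC=10
Event 17 (EXEC): [IRQ0] PC=1: INC 3 -> ACC=13
Event 18 (EXEC): [IRQ0] PC=2: DEC 2 -> ACC=11
Event 19 (EXEC): [IRQ0] PC=3: IRET -> resume MAIN at PC=2 (depth now 0)
Event 20 (EXEC): [MAIN] PC=2: INC 3 -> ACC=14
Event 21 (EXEC): [MAIN] PC=3: DEC 2 -> ACC=12
Event 22 (INT 2): INT 2 arrives: push (MAIN, PC=4), enter IRQ2 at PC=0 (depth now 1)
Event 23 (EXEC): [IRQ2] PC=0: INC 3 -> ACC=15
Event 24 (EXEC): [IRQ2] PC=1: IRET -> resume MAIN at PC=4 (depth now 0)
Event 25 (INT 0): INT 0 arrives: push (MAIN, PC=4), enter IRQ0 at PC=0 (depth now 1)
Event 26 (EXEC): [IRQ0] PC=0: INC 3 -> ACC=18
Event 27 (EXEC): [IRQ0] PC=1: INC 3 -> ACC=21
Event 28 (EXEC): [IRQ0] PC=2: DEC 2 -> ACC=19
Event 29 (EXEC): [IRQ0] PC=3: IRET -> resume MAIN at PC=4 (depth now 0)
Event 30 (EXEC): [MAIN] PC=4: DEC 2 -> ACC=17
Event 31 (EXEC): [MAIN] PC=5: HALT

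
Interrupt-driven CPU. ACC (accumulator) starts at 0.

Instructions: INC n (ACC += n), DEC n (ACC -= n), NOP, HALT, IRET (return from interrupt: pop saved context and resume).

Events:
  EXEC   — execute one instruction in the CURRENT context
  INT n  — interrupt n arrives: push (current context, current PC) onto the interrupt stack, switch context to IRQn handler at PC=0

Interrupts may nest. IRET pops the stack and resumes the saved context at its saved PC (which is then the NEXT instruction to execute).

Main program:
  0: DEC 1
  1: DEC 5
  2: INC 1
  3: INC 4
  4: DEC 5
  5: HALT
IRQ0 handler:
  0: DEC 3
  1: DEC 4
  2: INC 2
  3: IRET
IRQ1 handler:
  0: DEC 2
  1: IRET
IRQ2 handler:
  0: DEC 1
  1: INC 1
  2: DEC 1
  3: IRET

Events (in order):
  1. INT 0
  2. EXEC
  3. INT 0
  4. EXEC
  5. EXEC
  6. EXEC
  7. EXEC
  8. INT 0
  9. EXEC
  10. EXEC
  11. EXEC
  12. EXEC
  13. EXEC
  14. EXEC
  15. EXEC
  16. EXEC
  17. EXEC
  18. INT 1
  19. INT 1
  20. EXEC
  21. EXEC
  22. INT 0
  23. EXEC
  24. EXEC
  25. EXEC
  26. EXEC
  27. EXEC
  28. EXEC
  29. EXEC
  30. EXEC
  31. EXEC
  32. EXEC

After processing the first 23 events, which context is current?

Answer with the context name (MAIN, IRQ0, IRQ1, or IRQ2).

Event 1 (INT 0): INT 0 arrives: push (MAIN, PC=0), enter IRQ0 at PC=0 (depth now 1)
Event 2 (EXEC): [IRQ0] PC=0: DEC 3 -> ACC=-3
Event 3 (INT 0): INT 0 arrives: push (IRQ0, PC=1), enter IRQ0 at PC=0 (depth now 2)
Event 4 (EXEC): [IRQ0] PC=0: DEC 3 -> ACC=-6
Event 5 (EXEC): [IRQ0] PC=1: DEC 4 -> ACC=-10
Event 6 (EXEC): [IRQ0] PC=2: INC 2 -> ACC=-8
Event 7 (EXEC): [IRQ0] PC=3: IRET -> resume IRQ0 at PC=1 (depth now 1)
Event 8 (INT 0): INT 0 arrives: push (IRQ0, PC=1), enter IRQ0 at PC=0 (depth now 2)
Event 9 (EXEC): [IRQ0] PC=0: DEC 3 -> ACC=-11
Event 10 (EXEC): [IRQ0] PC=1: DEC 4 -> ACC=-15
Event 11 (EXEC): [IRQ0] PC=2: INC 2 -> ACC=-13
Event 12 (EXEC): [IRQ0] PC=3: IRET -> resume IRQ0 at PC=1 (depth now 1)
Event 13 (EXEC): [IRQ0] PC=1: DEC 4 -> ACC=-17
Event 14 (EXEC): [IRQ0] PC=2: INC 2 -> ACC=-15
Event 15 (EXEC): [IRQ0] PC=3: IRET -> resume MAIN at PC=0 (depth now 0)
Event 16 (EXEC): [MAIN] PC=0: DEC 1 -> ACC=-16
Event 17 (EXEC): [MAIN] PC=1: DEC 5 -> ACC=-21
Event 18 (INT 1): INT 1 arrives: push (MAIN, PC=2), enter IRQ1 at PC=0 (depth now 1)
Event 19 (INT 1): INT 1 arrives: push (IRQ1, PC=0), enter IRQ1 at PC=0 (depth now 2)
Event 20 (EXEC): [IRQ1] PC=0: DEC 2 -> ACC=-23
Event 21 (EXEC): [IRQ1] PC=1: IRET -> resume IRQ1 at PC=0 (depth now 1)
Event 22 (INT 0): INT 0 arrives: push (IRQ1, PC=0), enter IRQ0 at PC=0 (depth now 2)
Event 23 (EXEC): [IRQ0] PC=0: DEC 3 -> ACC=-26

Answer: IRQ0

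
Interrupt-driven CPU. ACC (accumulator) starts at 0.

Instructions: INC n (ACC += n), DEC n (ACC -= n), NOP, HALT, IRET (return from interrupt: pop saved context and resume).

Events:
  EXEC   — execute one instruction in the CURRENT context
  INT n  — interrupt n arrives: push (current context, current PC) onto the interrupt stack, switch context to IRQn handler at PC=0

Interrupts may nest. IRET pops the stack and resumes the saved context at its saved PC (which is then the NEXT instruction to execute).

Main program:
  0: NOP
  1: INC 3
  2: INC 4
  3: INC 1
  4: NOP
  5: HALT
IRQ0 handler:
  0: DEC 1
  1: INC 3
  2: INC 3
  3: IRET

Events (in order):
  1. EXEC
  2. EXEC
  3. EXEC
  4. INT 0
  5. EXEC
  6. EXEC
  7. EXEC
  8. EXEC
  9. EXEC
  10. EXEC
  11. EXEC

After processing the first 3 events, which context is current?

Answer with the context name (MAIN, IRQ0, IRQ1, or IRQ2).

Answer: MAIN

Derivation:
Event 1 (EXEC): [MAIN] PC=0: NOP
Event 2 (EXEC): [MAIN] PC=1: INC 3 -> ACC=3
Event 3 (EXEC): [MAIN] PC=2: INC 4 -> ACC=7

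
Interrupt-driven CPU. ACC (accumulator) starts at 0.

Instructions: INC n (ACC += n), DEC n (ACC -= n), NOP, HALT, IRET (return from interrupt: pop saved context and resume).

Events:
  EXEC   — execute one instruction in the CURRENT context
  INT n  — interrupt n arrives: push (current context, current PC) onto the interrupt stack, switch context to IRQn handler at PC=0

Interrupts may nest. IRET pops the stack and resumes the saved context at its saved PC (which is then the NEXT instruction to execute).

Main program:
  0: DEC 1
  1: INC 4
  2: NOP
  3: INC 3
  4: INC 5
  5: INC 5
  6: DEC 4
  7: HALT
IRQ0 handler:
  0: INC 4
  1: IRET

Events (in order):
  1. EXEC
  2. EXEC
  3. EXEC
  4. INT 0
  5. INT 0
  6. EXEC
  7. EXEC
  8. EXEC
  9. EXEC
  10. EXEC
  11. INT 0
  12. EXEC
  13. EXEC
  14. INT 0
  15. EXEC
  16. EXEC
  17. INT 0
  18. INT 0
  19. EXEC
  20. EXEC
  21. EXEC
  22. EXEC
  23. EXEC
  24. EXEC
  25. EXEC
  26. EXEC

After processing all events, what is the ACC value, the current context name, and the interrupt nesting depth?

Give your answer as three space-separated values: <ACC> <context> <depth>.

Event 1 (EXEC): [MAIN] PC=0: DEC 1 -> ACC=-1
Event 2 (EXEC): [MAIN] PC=1: INC 4 -> ACC=3
Event 3 (EXEC): [MAIN] PC=2: NOP
Event 4 (INT 0): INT 0 arrives: push (MAIN, PC=3), enter IRQ0 at PC=0 (depth now 1)
Event 5 (INT 0): INT 0 arrives: push (IRQ0, PC=0), enter IRQ0 at PC=0 (depth now 2)
Event 6 (EXEC): [IRQ0] PC=0: INC 4 -> ACC=7
Event 7 (EXEC): [IRQ0] PC=1: IRET -> resume IRQ0 at PC=0 (depth now 1)
Event 8 (EXEC): [IRQ0] PC=0: INC 4 -> ACC=11
Event 9 (EXEC): [IRQ0] PC=1: IRET -> resume MAIN at PC=3 (depth now 0)
Event 10 (EXEC): [MAIN] PC=3: INC 3 -> ACC=14
Event 11 (INT 0): INT 0 arrives: push (MAIN, PC=4), enter IRQ0 at PC=0 (depth now 1)
Event 12 (EXEC): [IRQ0] PC=0: INC 4 -> ACC=18
Event 13 (EXEC): [IRQ0] PC=1: IRET -> resume MAIN at PC=4 (depth now 0)
Event 14 (INT 0): INT 0 arrives: push (MAIN, PC=4), enter IRQ0 at PC=0 (depth now 1)
Event 15 (EXEC): [IRQ0] PC=0: INC 4 -> ACC=22
Event 16 (EXEC): [IRQ0] PC=1: IRET -> resume MAIN at PC=4 (depth now 0)
Event 17 (INT 0): INT 0 arrives: push (MAIN, PC=4), enter IRQ0 at PC=0 (depth now 1)
Event 18 (INT 0): INT 0 arrives: push (IRQ0, PC=0), enter IRQ0 at PC=0 (depth now 2)
Event 19 (EXEC): [IRQ0] PC=0: INC 4 -> ACC=26
Event 20 (EXEC): [IRQ0] PC=1: IRET -> resume IRQ0 at PC=0 (depth now 1)
Event 21 (EXEC): [IRQ0] PC=0: INC 4 -> ACC=30
Event 22 (EXEC): [IRQ0] PC=1: IRET -> resume MAIN at PC=4 (depth now 0)
Event 23 (EXEC): [MAIN] PC=4: INC 5 -> ACC=35
Event 24 (EXEC): [MAIN] PC=5: INC 5 -> ACC=40
Event 25 (EXEC): [MAIN] PC=6: DEC 4 -> ACC=36
Event 26 (EXEC): [MAIN] PC=7: HALT

Answer: 36 MAIN 0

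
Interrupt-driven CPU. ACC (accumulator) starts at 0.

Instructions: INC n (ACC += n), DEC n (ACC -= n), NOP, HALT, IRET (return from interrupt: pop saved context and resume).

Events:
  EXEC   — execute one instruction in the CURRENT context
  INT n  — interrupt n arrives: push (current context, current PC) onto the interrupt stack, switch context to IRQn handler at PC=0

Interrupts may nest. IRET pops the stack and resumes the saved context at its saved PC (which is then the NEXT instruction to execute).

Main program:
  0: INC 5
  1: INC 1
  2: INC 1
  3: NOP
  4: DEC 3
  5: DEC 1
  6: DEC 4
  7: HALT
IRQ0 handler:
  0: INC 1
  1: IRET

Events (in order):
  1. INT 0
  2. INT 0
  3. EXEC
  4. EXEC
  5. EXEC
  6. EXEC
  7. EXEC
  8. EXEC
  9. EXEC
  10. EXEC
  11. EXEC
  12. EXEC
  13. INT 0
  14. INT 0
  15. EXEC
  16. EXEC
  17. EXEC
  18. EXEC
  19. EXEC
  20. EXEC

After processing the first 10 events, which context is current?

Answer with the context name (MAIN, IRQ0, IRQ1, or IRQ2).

Answer: MAIN

Derivation:
Event 1 (INT 0): INT 0 arrives: push (MAIN, PC=0), enter IRQ0 at PC=0 (depth now 1)
Event 2 (INT 0): INT 0 arrives: push (IRQ0, PC=0), enter IRQ0 at PC=0 (depth now 2)
Event 3 (EXEC): [IRQ0] PC=0: INC 1 -> ACC=1
Event 4 (EXEC): [IRQ0] PC=1: IRET -> resume IRQ0 at PC=0 (depth now 1)
Event 5 (EXEC): [IRQ0] PC=0: INC 1 -> ACC=2
Event 6 (EXEC): [IRQ0] PC=1: IRET -> resume MAIN at PC=0 (depth now 0)
Event 7 (EXEC): [MAIN] PC=0: INC 5 -> ACC=7
Event 8 (EXEC): [MAIN] PC=1: INC 1 -> ACC=8
Event 9 (EXEC): [MAIN] PC=2: INC 1 -> ACC=9
Event 10 (EXEC): [MAIN] PC=3: NOP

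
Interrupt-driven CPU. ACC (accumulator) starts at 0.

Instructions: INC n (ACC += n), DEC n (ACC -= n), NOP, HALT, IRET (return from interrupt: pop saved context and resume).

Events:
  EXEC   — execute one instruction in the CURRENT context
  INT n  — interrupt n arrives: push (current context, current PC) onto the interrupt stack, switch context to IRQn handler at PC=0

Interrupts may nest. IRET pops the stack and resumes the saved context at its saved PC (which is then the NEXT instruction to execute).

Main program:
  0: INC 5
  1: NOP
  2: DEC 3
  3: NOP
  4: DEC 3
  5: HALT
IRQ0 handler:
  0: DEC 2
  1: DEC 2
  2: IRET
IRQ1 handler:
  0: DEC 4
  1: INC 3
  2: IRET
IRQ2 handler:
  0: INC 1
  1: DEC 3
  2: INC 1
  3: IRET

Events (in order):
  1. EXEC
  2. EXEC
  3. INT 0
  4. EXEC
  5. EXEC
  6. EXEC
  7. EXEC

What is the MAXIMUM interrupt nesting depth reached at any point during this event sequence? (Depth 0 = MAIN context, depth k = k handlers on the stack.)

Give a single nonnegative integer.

Answer: 1

Derivation:
Event 1 (EXEC): [MAIN] PC=0: INC 5 -> ACC=5 [depth=0]
Event 2 (EXEC): [MAIN] PC=1: NOP [depth=0]
Event 3 (INT 0): INT 0 arrives: push (MAIN, PC=2), enter IRQ0 at PC=0 (depth now 1) [depth=1]
Event 4 (EXEC): [IRQ0] PC=0: DEC 2 -> ACC=3 [depth=1]
Event 5 (EXEC): [IRQ0] PC=1: DEC 2 -> ACC=1 [depth=1]
Event 6 (EXEC): [IRQ0] PC=2: IRET -> resume MAIN at PC=2 (depth now 0) [depth=0]
Event 7 (EXEC): [MAIN] PC=2: DEC 3 -> ACC=-2 [depth=0]
Max depth observed: 1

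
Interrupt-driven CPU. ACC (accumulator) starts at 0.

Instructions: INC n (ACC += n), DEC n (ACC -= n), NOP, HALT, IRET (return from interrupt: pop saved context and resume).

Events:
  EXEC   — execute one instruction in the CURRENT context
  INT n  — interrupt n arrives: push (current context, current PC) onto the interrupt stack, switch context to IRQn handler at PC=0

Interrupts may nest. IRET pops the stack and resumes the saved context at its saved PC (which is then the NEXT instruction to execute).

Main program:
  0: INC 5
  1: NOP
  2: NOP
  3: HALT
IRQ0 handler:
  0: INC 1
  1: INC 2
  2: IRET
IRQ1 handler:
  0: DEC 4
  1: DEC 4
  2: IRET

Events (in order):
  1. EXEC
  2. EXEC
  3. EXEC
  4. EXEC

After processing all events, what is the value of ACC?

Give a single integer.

Event 1 (EXEC): [MAIN] PC=0: INC 5 -> ACC=5
Event 2 (EXEC): [MAIN] PC=1: NOP
Event 3 (EXEC): [MAIN] PC=2: NOP
Event 4 (EXEC): [MAIN] PC=3: HALT

Answer: 5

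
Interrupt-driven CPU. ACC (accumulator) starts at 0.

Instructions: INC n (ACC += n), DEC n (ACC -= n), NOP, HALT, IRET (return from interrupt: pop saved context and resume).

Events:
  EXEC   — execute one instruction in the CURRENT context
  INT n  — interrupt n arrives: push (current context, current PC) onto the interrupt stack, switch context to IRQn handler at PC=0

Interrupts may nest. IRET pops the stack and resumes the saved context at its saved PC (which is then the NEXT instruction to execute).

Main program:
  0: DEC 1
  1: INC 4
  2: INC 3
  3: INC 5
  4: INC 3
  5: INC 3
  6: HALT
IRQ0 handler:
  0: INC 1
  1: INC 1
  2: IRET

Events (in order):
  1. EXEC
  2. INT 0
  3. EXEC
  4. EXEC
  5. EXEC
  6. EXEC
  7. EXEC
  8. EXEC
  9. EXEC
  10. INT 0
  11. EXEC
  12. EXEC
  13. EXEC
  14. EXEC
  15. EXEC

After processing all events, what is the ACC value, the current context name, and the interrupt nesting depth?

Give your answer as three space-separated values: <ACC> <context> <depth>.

Event 1 (EXEC): [MAIN] PC=0: DEC 1 -> ACC=-1
Event 2 (INT 0): INT 0 arrives: push (MAIN, PC=1), enter IRQ0 at PC=0 (depth now 1)
Event 3 (EXEC): [IRQ0] PC=0: INC 1 -> ACC=0
Event 4 (EXEC): [IRQ0] PC=1: INC 1 -> ACC=1
Event 5 (EXEC): [IRQ0] PC=2: IRET -> resume MAIN at PC=1 (depth now 0)
Event 6 (EXEC): [MAIN] PC=1: INC 4 -> ACC=5
Event 7 (EXEC): [MAIN] PC=2: INC 3 -> ACC=8
Event 8 (EXEC): [MAIN] PC=3: INC 5 -> ACC=13
Event 9 (EXEC): [MAIN] PC=4: INC 3 -> ACC=16
Event 10 (INT 0): INT 0 arrives: push (MAIN, PC=5), enter IRQ0 at PC=0 (depth now 1)
Event 11 (EXEC): [IRQ0] PC=0: INC 1 -> ACC=17
Event 12 (EXEC): [IRQ0] PC=1: INC 1 -> ACC=18
Event 13 (EXEC): [IRQ0] PC=2: IRET -> resume MAIN at PC=5 (depth now 0)
Event 14 (EXEC): [MAIN] PC=5: INC 3 -> ACC=21
Event 15 (EXEC): [MAIN] PC=6: HALT

Answer: 21 MAIN 0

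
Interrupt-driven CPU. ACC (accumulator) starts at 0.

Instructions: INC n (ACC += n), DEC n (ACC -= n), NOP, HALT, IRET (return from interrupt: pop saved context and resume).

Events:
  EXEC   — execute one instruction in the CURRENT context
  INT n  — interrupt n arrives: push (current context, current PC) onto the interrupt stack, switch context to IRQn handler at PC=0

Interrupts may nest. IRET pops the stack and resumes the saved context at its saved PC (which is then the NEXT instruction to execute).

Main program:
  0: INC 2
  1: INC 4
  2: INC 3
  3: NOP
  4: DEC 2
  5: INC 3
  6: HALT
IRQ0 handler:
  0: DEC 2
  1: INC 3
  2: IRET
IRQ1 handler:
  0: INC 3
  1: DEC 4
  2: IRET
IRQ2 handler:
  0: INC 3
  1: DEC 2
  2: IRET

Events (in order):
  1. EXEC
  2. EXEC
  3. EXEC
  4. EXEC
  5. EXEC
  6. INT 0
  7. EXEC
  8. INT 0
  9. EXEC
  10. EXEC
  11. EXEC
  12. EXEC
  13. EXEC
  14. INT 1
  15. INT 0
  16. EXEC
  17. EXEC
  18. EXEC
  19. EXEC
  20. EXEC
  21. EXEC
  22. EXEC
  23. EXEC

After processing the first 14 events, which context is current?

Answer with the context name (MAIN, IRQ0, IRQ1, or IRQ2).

Answer: IRQ1

Derivation:
Event 1 (EXEC): [MAIN] PC=0: INC 2 -> ACC=2
Event 2 (EXEC): [MAIN] PC=1: INC 4 -> ACC=6
Event 3 (EXEC): [MAIN] PC=2: INC 3 -> ACC=9
Event 4 (EXEC): [MAIN] PC=3: NOP
Event 5 (EXEC): [MAIN] PC=4: DEC 2 -> ACC=7
Event 6 (INT 0): INT 0 arrives: push (MAIN, PC=5), enter IRQ0 at PC=0 (depth now 1)
Event 7 (EXEC): [IRQ0] PC=0: DEC 2 -> ACC=5
Event 8 (INT 0): INT 0 arrives: push (IRQ0, PC=1), enter IRQ0 at PC=0 (depth now 2)
Event 9 (EXEC): [IRQ0] PC=0: DEC 2 -> ACC=3
Event 10 (EXEC): [IRQ0] PC=1: INC 3 -> ACC=6
Event 11 (EXEC): [IRQ0] PC=2: IRET -> resume IRQ0 at PC=1 (depth now 1)
Event 12 (EXEC): [IRQ0] PC=1: INC 3 -> ACC=9
Event 13 (EXEC): [IRQ0] PC=2: IRET -> resume MAIN at PC=5 (depth now 0)
Event 14 (INT 1): INT 1 arrives: push (MAIN, PC=5), enter IRQ1 at PC=0 (depth now 1)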